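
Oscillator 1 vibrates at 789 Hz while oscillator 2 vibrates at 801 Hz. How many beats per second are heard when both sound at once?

12 Hz

Beats arise from superposition of two nearby frequencies; the beat rate is |f₁ − f₂|.
|789 − 801| = 12 Hz.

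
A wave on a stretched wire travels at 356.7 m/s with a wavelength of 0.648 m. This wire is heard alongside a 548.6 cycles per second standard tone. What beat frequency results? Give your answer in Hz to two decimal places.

1.86 Hz

Source frequency f = v/λ = 356.7/0.648 = 550.4630 Hz.
f_beat = |550.4630 − 548.6| = 1.86 Hz.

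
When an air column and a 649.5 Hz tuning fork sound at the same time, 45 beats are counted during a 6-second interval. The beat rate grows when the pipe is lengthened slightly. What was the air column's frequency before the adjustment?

Beat frequency = 45/6 = 7.5 Hz.
|f − 649.5| = 7.5, so the air column was at either 642 Hz or 657 Hz.
A longer pipe has a lower fundamental; the adjustment lowers the air column's frequency.
The beat rate rose, so the adjustment moved the air column further from 649.5 Hz — it was already below the reference.

642 Hz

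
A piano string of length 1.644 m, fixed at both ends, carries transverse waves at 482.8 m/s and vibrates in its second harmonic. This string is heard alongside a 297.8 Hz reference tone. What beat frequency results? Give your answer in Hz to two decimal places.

4.13 Hz

For a string fixed at both ends, f_n = n·v/(2L) = 2·482.8/(2·1.644) = 293.6740 Hz.
f_beat = |293.6740 − 297.8| = 4.13 Hz.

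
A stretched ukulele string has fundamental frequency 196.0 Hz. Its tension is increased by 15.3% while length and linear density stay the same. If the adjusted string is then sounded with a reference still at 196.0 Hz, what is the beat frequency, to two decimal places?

14.46 Hz

For a string, f ∝ √T, so the new frequency is 196.0·√1.153 = 210.4606 Hz.
f_beat = |210.4606 − 196.0| = 14.46 Hz.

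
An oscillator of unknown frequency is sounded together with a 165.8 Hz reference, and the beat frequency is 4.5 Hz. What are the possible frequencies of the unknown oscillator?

|f − 165.8| = 4.5, so f = 165.8 ± 4.5.

161.3 Hz or 170.3 Hz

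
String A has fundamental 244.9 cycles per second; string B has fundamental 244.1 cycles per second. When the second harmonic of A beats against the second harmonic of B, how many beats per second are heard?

Second harmonic of the first: 2·244.9 = 489.8 Hz.
Second harmonic of the second: 2·244.1 = 488.2 Hz.
f_beat = |489.8 − 488.2| = 1.6 Hz.

1.6 Hz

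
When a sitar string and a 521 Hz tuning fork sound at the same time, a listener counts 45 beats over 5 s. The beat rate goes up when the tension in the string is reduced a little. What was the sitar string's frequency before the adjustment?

512 Hz

Beat frequency = 45/5 = 9 Hz.
|f − 521| = 9, so the sitar string was at either 512 Hz or 530 Hz.
Lower tension means lower frequency; the adjustment lowers the sitar string's frequency.
The beat rate rose, so the adjustment moved the sitar string further from 521 Hz — it was already below the reference.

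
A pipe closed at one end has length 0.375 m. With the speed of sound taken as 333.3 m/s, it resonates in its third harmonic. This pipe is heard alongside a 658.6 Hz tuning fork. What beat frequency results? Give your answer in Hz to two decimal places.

8.00 Hz

Closed pipe (odd harmonics): f_n = n·v/(4L) = 3·333.3/(4·0.375) = 666.6000 Hz.
f_beat = |666.6000 − 658.6| = 8.00 Hz.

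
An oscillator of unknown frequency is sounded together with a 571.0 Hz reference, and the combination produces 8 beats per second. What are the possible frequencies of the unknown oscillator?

|f − 571.0| = 8, so f = 571.0 ± 8.

563 Hz or 579 Hz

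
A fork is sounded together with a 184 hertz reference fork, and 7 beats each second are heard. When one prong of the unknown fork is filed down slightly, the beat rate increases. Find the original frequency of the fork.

191 Hz

|f − 184| = 7, so the fork was at either 177 Hz or 191 Hz.
Filing a prong removes mass and raises the fork's frequency; the adjustment raises the fork's frequency.
The beat rate rose, so the adjustment moved the fork further from 184 Hz — it was already above the reference.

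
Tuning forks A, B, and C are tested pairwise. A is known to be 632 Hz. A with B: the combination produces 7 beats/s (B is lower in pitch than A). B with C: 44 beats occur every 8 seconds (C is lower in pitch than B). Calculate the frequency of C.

619.5 Hz

B is below A, so f_B = 632 − 7 = 625 Hz.
B–C: Beat frequency = 44/8 = 5.5 Hz.
C is below B, so f_C = 625 − 5.5 = 619.5 Hz.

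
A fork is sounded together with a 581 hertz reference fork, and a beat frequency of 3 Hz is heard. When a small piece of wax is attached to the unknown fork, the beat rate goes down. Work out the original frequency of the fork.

|f − 581| = 3, so the fork was at either 578 Hz or 584 Hz.
Loading a fork with wax lowers its frequency; the adjustment lowers the fork's frequency.
The beat rate fell, so the adjustment moved the fork toward 581 Hz — it must have started above the reference.

584 Hz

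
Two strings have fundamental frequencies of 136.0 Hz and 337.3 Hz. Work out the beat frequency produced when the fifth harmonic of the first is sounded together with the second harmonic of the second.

5.4 Hz

Fifth harmonic of the first: 5·136.0 = 680.0 Hz.
Second harmonic of the second: 2·337.3 = 674.6 Hz.
f_beat = |680.0 − 674.6| = 5.4 Hz.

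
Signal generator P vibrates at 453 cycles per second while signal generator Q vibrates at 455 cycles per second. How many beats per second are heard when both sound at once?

f_beat = |f₁ − f₂|.
|453 − 455| = 2 Hz.

2 Hz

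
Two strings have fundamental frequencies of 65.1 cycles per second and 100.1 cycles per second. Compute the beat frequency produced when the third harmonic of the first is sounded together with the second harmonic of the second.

Third harmonic of the first: 3·65.1 = 195.3 Hz.
Second harmonic of the second: 2·100.1 = 200.2 Hz.
f_beat = |195.3 − 200.2| = 4.9 Hz.

4.9 Hz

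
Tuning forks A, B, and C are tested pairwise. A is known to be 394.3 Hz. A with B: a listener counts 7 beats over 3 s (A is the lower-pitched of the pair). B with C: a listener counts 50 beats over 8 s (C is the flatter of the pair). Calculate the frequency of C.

390.3833 Hz

A–B: Beat frequency = 7/3 = 2.3333 Hz.
B is above A, so f_B = 394.3 + 2.3333 = 396.6333 Hz.
B–C: Beat frequency = 50/8 = 6.25 Hz.
C is below B, so f_C = 396.6333 − 6.25 = 390.3833 Hz.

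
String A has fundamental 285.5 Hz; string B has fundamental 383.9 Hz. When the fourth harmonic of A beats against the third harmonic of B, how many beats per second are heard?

9.7 Hz

Fourth harmonic of the first: 4·285.5 = 1142.0 Hz.
Third harmonic of the second: 3·383.9 = 1151.7 Hz.
f_beat = |1142.0 − 1151.7| = 9.7 Hz.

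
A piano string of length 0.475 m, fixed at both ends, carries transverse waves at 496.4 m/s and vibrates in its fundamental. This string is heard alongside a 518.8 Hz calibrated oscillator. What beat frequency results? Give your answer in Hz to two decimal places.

3.73 Hz

For a string fixed at both ends, f_n = n·v/(2L) = 1·496.4/(2·0.475) = 522.5263 Hz.
f_beat = |522.5263 − 518.8| = 3.73 Hz.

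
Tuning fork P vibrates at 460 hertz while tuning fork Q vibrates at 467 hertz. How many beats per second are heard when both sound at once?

7 Hz

Beats arise from superposition of two nearby frequencies; the beat rate is |f₁ − f₂|.
|460 − 467| = 7 Hz.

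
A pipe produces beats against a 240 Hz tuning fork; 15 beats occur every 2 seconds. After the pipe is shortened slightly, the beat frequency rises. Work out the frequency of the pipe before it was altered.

Beat frequency = 15/2 = 7.5 Hz.
|f − 240| = 7.5, so the pipe was at either 232.5 Hz or 247.5 Hz.
A shorter pipe has a higher fundamental; the adjustment raises the pipe's frequency.
The beat rate rose, so the adjustment moved the pipe further from 240 Hz — it was already above the reference.

247.5 Hz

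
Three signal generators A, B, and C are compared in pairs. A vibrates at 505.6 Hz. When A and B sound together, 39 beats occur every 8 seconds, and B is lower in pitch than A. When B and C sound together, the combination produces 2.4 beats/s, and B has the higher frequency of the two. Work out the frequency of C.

498.325 Hz

A–B: Beat frequency = 39/8 = 4.875 Hz.
B is below A, so f_B = 505.6 − 4.875 = 500.725 Hz.
C is below B, so f_C = 500.725 − 2.4 = 498.325 Hz.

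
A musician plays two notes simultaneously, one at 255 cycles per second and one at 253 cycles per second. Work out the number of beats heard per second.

f_beat = |f₁ − f₂|.
|255 − 253| = 2 Hz.

2 Hz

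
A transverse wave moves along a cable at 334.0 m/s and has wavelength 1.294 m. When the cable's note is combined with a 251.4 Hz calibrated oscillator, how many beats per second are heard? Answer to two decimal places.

6.71 Hz

Source frequency f = v/λ = 334.0/1.294 = 258.1144 Hz.
f_beat = |258.1144 − 251.4| = 6.71 Hz.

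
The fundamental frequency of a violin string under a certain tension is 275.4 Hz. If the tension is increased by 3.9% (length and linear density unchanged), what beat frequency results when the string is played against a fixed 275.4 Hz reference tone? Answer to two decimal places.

5.32 Hz

For a string, f ∝ √T, so the new frequency is 275.4·√1.039 = 280.7189 Hz.
f_beat = |280.7189 − 275.4| = 5.32 Hz.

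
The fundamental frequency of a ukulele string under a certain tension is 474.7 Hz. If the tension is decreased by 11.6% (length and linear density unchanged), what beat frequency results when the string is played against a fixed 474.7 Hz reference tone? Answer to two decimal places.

28.38 Hz

For a string, f ∝ √T, so the new frequency is 474.7·√0.884 = 446.3190 Hz.
f_beat = |446.3190 − 474.7| = 28.38 Hz.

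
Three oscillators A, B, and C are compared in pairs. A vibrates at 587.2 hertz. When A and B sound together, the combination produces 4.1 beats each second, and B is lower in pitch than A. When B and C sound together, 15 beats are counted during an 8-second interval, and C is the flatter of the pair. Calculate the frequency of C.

581.225 Hz

B is below A, so f_B = 587.2 − 4.1 = 583.1 Hz.
B–C: Beat frequency = 15/8 = 1.875 Hz.
C is below B, so f_C = 583.1 − 1.875 = 581.225 Hz.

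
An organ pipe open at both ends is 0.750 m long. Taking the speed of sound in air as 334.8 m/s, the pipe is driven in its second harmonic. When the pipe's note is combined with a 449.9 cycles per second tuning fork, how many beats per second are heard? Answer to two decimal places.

3.50 Hz

Open pipe: f_n = n·v/(2L) = 2·334.8/(2·0.750) = 446.4000 Hz.
f_beat = |446.4000 − 449.9| = 3.50 Hz.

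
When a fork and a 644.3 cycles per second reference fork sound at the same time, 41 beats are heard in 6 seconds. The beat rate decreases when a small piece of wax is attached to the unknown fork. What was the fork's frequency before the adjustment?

Beat frequency = 41/6 = 6.8333 Hz.
|f − 644.3| = 6.8333, so the fork was at either 637.4667 Hz or 651.1333 Hz.
Loading a fork with wax lowers its frequency; the adjustment lowers the fork's frequency.
The beat rate fell, so the adjustment moved the fork toward 644.3 Hz — it must have started above the reference.

651.1333 Hz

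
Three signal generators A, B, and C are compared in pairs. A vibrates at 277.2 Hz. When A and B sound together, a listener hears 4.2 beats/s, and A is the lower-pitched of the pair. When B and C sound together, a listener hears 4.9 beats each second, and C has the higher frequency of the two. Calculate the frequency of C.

B is above A, so f_B = 277.2 + 4.2 = 281.4 Hz.
C is above B, so f_C = 281.4 + 4.9 = 286.3 Hz.

286.3 Hz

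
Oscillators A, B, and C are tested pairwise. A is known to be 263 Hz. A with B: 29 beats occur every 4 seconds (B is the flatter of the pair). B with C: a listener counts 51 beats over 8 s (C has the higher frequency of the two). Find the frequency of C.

A–B: Beat frequency = 29/4 = 7.25 Hz.
B is below A, so f_B = 263 − 7.25 = 255.75 Hz.
B–C: Beat frequency = 51/8 = 6.375 Hz.
C is above B, so f_C = 255.75 + 6.375 = 262.125 Hz.

262.125 Hz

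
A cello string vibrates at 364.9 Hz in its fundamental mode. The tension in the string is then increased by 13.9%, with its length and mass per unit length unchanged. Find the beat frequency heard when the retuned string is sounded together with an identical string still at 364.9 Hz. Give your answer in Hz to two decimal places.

24.54 Hz

For a string, f ∝ √T, so the new frequency is 364.9·√1.139 = 389.4357 Hz.
f_beat = |389.4357 − 364.9| = 24.54 Hz.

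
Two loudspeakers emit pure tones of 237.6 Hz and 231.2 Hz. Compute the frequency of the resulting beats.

The beat frequency equals the magnitude of the frequency difference.
|237.6 − 231.2| = 6.4 Hz.

6.4 Hz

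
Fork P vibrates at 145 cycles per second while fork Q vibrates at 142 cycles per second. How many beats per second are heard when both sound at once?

f_beat = |f₁ − f₂|.
|145 − 142| = 3 Hz.

3 Hz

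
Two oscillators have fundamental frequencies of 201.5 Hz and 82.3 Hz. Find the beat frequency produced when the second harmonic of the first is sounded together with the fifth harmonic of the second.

8.5 Hz

Second harmonic of the first: 2·201.5 = 403.0 Hz.
Fifth harmonic of the second: 5·82.3 = 411.5 Hz.
f_beat = |403.0 − 411.5| = 8.5 Hz.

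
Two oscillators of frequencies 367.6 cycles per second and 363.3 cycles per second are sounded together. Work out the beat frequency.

4.3 Hz

Beats arise from superposition of two nearby frequencies; the beat rate is |f₁ − f₂|.
|367.6 − 363.3| = 4.3 Hz.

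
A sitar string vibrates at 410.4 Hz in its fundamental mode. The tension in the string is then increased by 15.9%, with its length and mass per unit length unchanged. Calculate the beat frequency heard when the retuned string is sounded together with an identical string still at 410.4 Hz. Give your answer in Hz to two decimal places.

31.42 Hz

For a string, f ∝ √T, so the new frequency is 410.4·√1.159 = 441.8238 Hz.
f_beat = |441.8238 − 410.4| = 31.42 Hz.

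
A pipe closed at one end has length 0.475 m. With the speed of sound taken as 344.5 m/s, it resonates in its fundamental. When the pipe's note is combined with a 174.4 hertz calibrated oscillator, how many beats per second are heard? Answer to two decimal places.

Closed pipe (odd harmonics): f_n = n·v/(4L) = 1·344.5/(4·0.475) = 181.3158 Hz.
f_beat = |181.3158 − 174.4| = 6.92 Hz.

6.92 Hz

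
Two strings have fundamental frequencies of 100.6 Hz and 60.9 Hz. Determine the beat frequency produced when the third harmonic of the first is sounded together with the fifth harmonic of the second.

2.7 Hz

Third harmonic of the first: 3·100.6 = 301.8 Hz.
Fifth harmonic of the second: 5·60.9 = 304.5 Hz.
f_beat = |301.8 − 304.5| = 2.7 Hz.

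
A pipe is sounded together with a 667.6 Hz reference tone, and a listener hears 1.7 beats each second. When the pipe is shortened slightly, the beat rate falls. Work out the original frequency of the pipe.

665.9 Hz

|f − 667.6| = 1.7, so the pipe was at either 665.9 Hz or 669.3 Hz.
A shorter pipe has a higher fundamental; the adjustment raises the pipe's frequency.
The beat rate fell, so the adjustment moved the pipe toward 667.6 Hz — it must have started below the reference.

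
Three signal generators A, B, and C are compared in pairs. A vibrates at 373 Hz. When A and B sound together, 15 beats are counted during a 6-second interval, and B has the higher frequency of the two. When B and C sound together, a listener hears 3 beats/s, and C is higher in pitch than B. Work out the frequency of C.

378.5 Hz

A–B: Beat frequency = 15/6 = 2.5 Hz.
B is above A, so f_B = 373 + 2.5 = 375.5 Hz.
C is above B, so f_C = 375.5 + 3 = 378.5 Hz.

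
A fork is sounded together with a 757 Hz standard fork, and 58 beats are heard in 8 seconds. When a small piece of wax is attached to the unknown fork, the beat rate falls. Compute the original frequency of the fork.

764.25 Hz

Beat frequency = 58/8 = 7.25 Hz.
|f − 757| = 7.25, so the fork was at either 749.75 Hz or 764.25 Hz.
Loading a fork with wax lowers its frequency; the adjustment lowers the fork's frequency.
The beat rate fell, so the adjustment moved the fork toward 757 Hz — it must have started above the reference.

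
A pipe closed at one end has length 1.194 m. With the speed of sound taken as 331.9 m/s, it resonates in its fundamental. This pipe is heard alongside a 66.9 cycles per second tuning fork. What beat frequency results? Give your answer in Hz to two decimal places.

2.59 Hz

Closed pipe (odd harmonics): f_n = n·v/(4L) = 1·331.9/(4·1.194) = 69.4933 Hz.
f_beat = |69.4933 − 66.9| = 2.59 Hz.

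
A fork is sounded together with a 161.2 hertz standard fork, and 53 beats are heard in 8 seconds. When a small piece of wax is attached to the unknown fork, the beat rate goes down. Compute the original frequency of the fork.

Beat frequency = 53/8 = 6.625 Hz.
|f − 161.2| = 6.625, so the fork was at either 154.575 Hz or 167.825 Hz.
Loading a fork with wax lowers its frequency; the adjustment lowers the fork's frequency.
The beat rate fell, so the adjustment moved the fork toward 161.2 Hz — it must have started above the reference.

167.825 Hz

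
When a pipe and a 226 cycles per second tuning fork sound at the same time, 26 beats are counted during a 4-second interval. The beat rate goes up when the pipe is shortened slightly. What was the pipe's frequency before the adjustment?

Beat frequency = 26/4 = 6.5 Hz.
|f − 226| = 6.5, so the pipe was at either 219.5 Hz or 232.5 Hz.
A shorter pipe has a higher fundamental; the adjustment raises the pipe's frequency.
The beat rate rose, so the adjustment moved the pipe further from 226 Hz — it was already above the reference.

232.5 Hz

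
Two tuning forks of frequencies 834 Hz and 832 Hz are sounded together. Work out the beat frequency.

The beat frequency equals the magnitude of the frequency difference.
|834 − 832| = 2 Hz.

2 Hz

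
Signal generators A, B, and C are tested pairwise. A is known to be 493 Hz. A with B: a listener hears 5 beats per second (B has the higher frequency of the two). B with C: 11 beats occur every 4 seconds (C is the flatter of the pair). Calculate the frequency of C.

B is above A, so f_B = 493 + 5 = 498 Hz.
B–C: Beat frequency = 11/4 = 2.75 Hz.
C is below B, so f_C = 498 − 2.75 = 495.25 Hz.

495.25 Hz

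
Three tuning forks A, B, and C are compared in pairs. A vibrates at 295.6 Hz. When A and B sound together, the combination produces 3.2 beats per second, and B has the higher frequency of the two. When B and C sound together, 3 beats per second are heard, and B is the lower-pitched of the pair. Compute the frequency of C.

B is above A, so f_B = 295.6 + 3.2 = 298.8 Hz.
C is above B, so f_C = 298.8 + 3 = 301.8 Hz.

301.8 Hz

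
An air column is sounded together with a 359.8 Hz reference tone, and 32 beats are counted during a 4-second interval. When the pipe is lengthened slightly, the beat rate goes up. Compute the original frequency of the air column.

Beat frequency = 32/4 = 8 Hz.
|f − 359.8| = 8, so the air column was at either 351.8 Hz or 367.8 Hz.
A longer pipe has a lower fundamental; the adjustment lowers the air column's frequency.
The beat rate rose, so the adjustment moved the air column further from 359.8 Hz — it was already below the reference.

351.8 Hz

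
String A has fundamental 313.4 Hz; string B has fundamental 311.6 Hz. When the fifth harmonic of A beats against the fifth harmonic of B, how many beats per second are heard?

9.0 Hz

Fifth harmonic of the first: 5·313.4 = 1567.0 Hz.
Fifth harmonic of the second: 5·311.6 = 1558.0 Hz.
f_beat = |1567.0 − 1558.0| = 9.0 Hz.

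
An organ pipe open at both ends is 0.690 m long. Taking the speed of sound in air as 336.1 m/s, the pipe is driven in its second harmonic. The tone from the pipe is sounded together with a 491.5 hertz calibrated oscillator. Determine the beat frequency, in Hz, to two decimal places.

4.40 Hz

Open pipe: f_n = n·v/(2L) = 2·336.1/(2·0.690) = 487.1014 Hz.
f_beat = |487.1014 − 491.5| = 4.40 Hz.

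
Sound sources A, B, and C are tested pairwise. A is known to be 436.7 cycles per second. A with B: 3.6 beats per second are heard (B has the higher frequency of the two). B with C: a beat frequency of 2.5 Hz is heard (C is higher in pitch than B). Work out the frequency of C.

442.8 Hz

B is above A, so f_B = 436.7 + 3.6 = 440.3 Hz.
C is above B, so f_C = 440.3 + 2.5 = 442.8 Hz.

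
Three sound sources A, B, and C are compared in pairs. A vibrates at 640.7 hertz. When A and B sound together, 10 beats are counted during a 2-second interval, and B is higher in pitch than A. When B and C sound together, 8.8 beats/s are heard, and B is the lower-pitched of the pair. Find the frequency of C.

A–B: Beat frequency = 10/2 = 5 Hz.
B is above A, so f_B = 640.7 + 5 = 645.7 Hz.
C is above B, so f_C = 645.7 + 8.8 = 654.5 Hz.

654.5 Hz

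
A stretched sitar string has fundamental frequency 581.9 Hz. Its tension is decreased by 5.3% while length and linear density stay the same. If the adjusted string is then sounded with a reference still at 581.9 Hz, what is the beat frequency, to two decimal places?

For a string, f ∝ √T, so the new frequency is 581.9·√0.947 = 566.2697 Hz.
f_beat = |566.2697 − 581.9| = 15.63 Hz.

15.63 Hz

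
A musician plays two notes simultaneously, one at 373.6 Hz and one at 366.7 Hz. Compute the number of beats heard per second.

The beat frequency equals the magnitude of the frequency difference.
|373.6 − 366.7| = 6.9 Hz.

6.9 Hz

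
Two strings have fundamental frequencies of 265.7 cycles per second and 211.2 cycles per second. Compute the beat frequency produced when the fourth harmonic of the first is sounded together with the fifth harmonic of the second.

Fourth harmonic of the first: 4·265.7 = 1062.8 Hz.
Fifth harmonic of the second: 5·211.2 = 1056.0 Hz.
f_beat = |1062.8 − 1056.0| = 6.8 Hz.

6.8 Hz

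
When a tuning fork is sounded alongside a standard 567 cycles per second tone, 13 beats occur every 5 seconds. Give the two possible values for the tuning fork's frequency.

564.4 Hz or 569.6 Hz

Beat frequency = 13/5 = 2.6 Hz.
|f − 567| = 2.6, so f = 567 ± 2.6.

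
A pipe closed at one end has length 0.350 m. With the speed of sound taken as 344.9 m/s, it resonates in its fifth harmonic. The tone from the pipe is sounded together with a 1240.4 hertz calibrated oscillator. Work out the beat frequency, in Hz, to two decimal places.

8.61 Hz

Closed pipe (odd harmonics): f_n = n·v/(4L) = 5·344.9/(4·0.350) = 1231.7857 Hz.
f_beat = |1231.7857 − 1240.4| = 8.61 Hz.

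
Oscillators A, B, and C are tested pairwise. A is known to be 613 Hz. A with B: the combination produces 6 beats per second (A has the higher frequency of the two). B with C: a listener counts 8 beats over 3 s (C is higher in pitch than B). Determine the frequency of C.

609.6667 Hz

B is below A, so f_B = 613 − 6 = 607 Hz.
B–C: Beat frequency = 8/3 = 2.6667 Hz.
C is above B, so f_C = 607 + 2.6667 = 609.6667 Hz.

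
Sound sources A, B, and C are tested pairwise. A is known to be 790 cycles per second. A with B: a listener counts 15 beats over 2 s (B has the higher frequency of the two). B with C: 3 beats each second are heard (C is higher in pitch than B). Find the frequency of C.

A–B: Beat frequency = 15/2 = 7.5 Hz.
B is above A, so f_B = 790 + 7.5 = 797.5 Hz.
C is above B, so f_C = 797.5 + 3 = 800.5 Hz.

800.5 Hz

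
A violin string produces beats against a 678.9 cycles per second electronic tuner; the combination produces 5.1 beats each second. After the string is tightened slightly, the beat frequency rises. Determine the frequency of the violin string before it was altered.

|f − 678.9| = 5.1, so the violin string was at either 673.8 Hz or 684 Hz.
Increasing tension raises a string's frequency; the adjustment raises the violin string's frequency.
The beat rate rose, so the adjustment moved the violin string further from 678.9 Hz — it was already above the reference.

684 Hz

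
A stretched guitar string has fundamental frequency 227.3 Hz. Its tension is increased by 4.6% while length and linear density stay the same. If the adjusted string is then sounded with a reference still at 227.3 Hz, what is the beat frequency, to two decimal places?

For a string, f ∝ √T, so the new frequency is 227.3·√1.046 = 232.4691 Hz.
f_beat = |232.4691 − 227.3| = 5.17 Hz.

5.17 Hz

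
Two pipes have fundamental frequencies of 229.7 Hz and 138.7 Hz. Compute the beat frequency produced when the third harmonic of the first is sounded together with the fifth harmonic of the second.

4.4 Hz

Third harmonic of the first: 3·229.7 = 689.1 Hz.
Fifth harmonic of the second: 5·138.7 = 693.5 Hz.
f_beat = |689.1 − 693.5| = 4.4 Hz.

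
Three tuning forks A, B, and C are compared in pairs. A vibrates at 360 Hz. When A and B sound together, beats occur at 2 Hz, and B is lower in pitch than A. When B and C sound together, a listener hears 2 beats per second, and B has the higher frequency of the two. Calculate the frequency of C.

B is below A, so f_B = 360 − 2 = 358 Hz.
C is below B, so f_C = 358 − 2 = 356 Hz.

356 Hz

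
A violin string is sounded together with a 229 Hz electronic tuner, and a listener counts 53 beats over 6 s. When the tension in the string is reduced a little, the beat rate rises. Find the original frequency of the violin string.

Beat frequency = 53/6 = 8.8333 Hz.
|f − 229| = 8.8333, so the violin string was at either 220.1667 Hz or 237.8333 Hz.
Lower tension means lower frequency; the adjustment lowers the violin string's frequency.
The beat rate rose, so the adjustment moved the violin string further from 229 Hz — it was already below the reference.

220.1667 Hz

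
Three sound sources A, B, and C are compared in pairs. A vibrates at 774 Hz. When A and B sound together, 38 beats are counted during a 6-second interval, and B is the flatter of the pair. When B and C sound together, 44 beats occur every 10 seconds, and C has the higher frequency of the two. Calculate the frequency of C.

772.0667 Hz

A–B: Beat frequency = 38/6 = 6.3333 Hz.
B is below A, so f_B = 774 − 6.3333 = 767.6667 Hz.
B–C: Beat frequency = 44/10 = 4.4 Hz.
C is above B, so f_C = 767.6667 + 4.4 = 772.0667 Hz.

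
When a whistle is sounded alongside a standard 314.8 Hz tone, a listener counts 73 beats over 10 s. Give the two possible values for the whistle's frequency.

307.5 Hz or 322.1 Hz

Beat frequency = 73/10 = 7.3 Hz.
|f − 314.8| = 7.3, so f = 314.8 ± 7.3.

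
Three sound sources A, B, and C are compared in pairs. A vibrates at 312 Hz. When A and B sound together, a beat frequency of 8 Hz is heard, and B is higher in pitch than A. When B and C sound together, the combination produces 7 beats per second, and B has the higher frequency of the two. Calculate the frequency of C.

313 Hz

B is above A, so f_B = 312 + 8 = 320 Hz.
C is below B, so f_C = 320 − 7 = 313 Hz.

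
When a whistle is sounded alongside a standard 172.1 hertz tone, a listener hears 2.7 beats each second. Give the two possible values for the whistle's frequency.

169.4 Hz or 174.8 Hz

|f − 172.1| = 2.7, so f = 172.1 ± 2.7.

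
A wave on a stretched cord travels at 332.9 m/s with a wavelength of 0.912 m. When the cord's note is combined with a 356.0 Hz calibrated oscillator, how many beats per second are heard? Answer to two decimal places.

9.02 Hz

Source frequency f = v/λ = 332.9/0.912 = 365.0219 Hz.
f_beat = |365.0219 − 356.0| = 9.02 Hz.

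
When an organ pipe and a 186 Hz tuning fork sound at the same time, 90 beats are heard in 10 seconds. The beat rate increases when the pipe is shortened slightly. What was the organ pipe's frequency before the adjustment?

195 Hz

Beat frequency = 90/10 = 9 Hz.
|f − 186| = 9, so the organ pipe was at either 177 Hz or 195 Hz.
A shorter pipe has a higher fundamental; the adjustment raises the organ pipe's frequency.
The beat rate rose, so the adjustment moved the organ pipe further from 186 Hz — it was already above the reference.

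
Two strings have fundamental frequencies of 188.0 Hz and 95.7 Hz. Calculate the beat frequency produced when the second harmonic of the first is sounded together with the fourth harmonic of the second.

6.8 Hz

Second harmonic of the first: 2·188.0 = 376.0 Hz.
Fourth harmonic of the second: 4·95.7 = 382.8 Hz.
f_beat = |376.0 − 382.8| = 6.8 Hz.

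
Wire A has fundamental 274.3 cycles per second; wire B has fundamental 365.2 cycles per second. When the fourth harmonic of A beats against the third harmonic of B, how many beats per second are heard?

1.6 Hz

Fourth harmonic of the first: 4·274.3 = 1097.2 Hz.
Third harmonic of the second: 3·365.2 = 1095.6 Hz.
f_beat = |1097.2 − 1095.6| = 1.6 Hz.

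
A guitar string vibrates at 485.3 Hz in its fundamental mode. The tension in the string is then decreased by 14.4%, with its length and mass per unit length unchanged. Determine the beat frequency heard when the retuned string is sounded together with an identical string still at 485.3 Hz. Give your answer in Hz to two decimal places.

For a string, f ∝ √T, so the new frequency is 485.3·√0.856 = 449.0009 Hz.
f_beat = |449.0009 − 485.3| = 36.30 Hz.

36.30 Hz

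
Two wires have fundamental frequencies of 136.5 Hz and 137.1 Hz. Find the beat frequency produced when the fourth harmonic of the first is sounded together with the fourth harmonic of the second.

2.4 Hz

Fourth harmonic of the first: 4·136.5 = 546.0 Hz.
Fourth harmonic of the second: 4·137.1 = 548.4 Hz.
f_beat = |546.0 − 548.4| = 2.4 Hz.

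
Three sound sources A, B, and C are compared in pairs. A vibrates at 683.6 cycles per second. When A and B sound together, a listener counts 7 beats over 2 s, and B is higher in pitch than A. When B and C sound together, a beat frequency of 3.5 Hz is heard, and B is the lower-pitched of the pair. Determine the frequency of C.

690.6 Hz

A–B: Beat frequency = 7/2 = 3.5 Hz.
B is above A, so f_B = 683.6 + 3.5 = 687.1 Hz.
C is above B, so f_C = 687.1 + 3.5 = 690.6 Hz.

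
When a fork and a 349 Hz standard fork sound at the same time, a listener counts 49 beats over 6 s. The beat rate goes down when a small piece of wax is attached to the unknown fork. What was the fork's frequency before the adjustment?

Beat frequency = 49/6 = 8.1667 Hz.
|f − 349| = 8.1667, so the fork was at either 340.8333 Hz or 357.1667 Hz.
Loading a fork with wax lowers its frequency; the adjustment lowers the fork's frequency.
The beat rate fell, so the adjustment moved the fork toward 349 Hz — it must have started above the reference.

357.1667 Hz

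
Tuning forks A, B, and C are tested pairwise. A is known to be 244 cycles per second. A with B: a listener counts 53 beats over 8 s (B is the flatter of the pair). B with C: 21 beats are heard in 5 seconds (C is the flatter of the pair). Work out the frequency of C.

A–B: Beat frequency = 53/8 = 6.625 Hz.
B is below A, so f_B = 244 − 6.625 = 237.375 Hz.
B–C: Beat frequency = 21/5 = 4.2 Hz.
C is below B, so f_C = 237.375 − 4.2 = 233.175 Hz.

233.175 Hz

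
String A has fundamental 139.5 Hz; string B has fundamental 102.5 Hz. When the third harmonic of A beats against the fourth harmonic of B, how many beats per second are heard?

8.5 Hz

Third harmonic of the first: 3·139.5 = 418.5 Hz.
Fourth harmonic of the second: 4·102.5 = 410.0 Hz.
f_beat = |418.5 − 410.0| = 8.5 Hz.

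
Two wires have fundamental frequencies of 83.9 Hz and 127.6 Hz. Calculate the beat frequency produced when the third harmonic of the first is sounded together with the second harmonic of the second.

Third harmonic of the first: 3·83.9 = 251.7 Hz.
Second harmonic of the second: 2·127.6 = 255.2 Hz.
f_beat = |251.7 − 255.2| = 3.5 Hz.

3.5 Hz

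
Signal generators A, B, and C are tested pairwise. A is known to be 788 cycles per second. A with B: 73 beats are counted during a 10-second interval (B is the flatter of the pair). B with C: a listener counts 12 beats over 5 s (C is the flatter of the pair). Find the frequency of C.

A–B: Beat frequency = 73/10 = 7.3 Hz.
B is below A, so f_B = 788 − 7.3 = 780.7 Hz.
B–C: Beat frequency = 12/5 = 2.4 Hz.
C is below B, so f_C = 780.7 − 2.4 = 778.3 Hz.

778.3 Hz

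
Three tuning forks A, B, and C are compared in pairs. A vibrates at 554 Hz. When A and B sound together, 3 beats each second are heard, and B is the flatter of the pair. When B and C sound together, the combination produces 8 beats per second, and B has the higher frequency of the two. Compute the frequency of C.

543 Hz

B is below A, so f_B = 554 − 3 = 551 Hz.
C is below B, so f_C = 551 − 8 = 543 Hz.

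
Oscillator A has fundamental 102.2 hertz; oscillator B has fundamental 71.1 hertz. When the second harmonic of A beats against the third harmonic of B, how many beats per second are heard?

8.9 Hz

Second harmonic of the first: 2·102.2 = 204.4 Hz.
Third harmonic of the second: 3·71.1 = 213.3 Hz.
f_beat = |204.4 − 213.3| = 8.9 Hz.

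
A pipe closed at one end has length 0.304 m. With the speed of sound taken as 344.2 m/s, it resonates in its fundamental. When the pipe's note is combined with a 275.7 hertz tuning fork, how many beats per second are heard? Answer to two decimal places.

Closed pipe (odd harmonics): f_n = n·v/(4L) = 1·344.2/(4·0.304) = 283.0592 Hz.
f_beat = |283.0592 − 275.7| = 7.36 Hz.

7.36 Hz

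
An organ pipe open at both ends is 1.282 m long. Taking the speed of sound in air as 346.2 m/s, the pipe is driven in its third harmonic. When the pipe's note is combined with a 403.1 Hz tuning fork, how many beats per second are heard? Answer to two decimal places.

1.97 Hz

Open pipe: f_n = n·v/(2L) = 3·346.2/(2·1.282) = 405.0702 Hz.
f_beat = |405.0702 − 403.1| = 1.97 Hz.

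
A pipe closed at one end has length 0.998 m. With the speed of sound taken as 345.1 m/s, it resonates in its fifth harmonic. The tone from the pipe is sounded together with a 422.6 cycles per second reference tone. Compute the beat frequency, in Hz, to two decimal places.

Closed pipe (odd harmonics): f_n = n·v/(4L) = 5·345.1/(4·0.998) = 432.2395 Hz.
f_beat = |432.2395 − 422.6| = 9.64 Hz.

9.64 Hz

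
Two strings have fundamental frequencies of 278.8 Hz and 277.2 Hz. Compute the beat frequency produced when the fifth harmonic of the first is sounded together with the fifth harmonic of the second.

8.0 Hz

Fifth harmonic of the first: 5·278.8 = 1394.0 Hz.
Fifth harmonic of the second: 5·277.2 = 1386.0 Hz.
f_beat = |1394.0 − 1386.0| = 8.0 Hz.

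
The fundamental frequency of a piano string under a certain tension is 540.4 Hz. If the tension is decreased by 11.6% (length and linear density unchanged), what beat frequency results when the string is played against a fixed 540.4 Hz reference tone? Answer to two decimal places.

For a string, f ∝ √T, so the new frequency is 540.4·√0.884 = 508.0910 Hz.
f_beat = |508.0910 − 540.4| = 32.31 Hz.

32.31 Hz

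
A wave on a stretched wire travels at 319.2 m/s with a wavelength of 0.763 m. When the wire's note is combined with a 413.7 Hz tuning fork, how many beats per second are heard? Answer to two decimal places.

Source frequency f = v/λ = 319.2/0.763 = 418.3486 Hz.
f_beat = |418.3486 − 413.7| = 4.65 Hz.

4.65 Hz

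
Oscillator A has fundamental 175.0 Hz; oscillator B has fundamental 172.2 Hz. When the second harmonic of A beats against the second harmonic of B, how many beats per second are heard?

5.6 Hz

Second harmonic of the first: 2·175.0 = 350.0 Hz.
Second harmonic of the second: 2·172.2 = 344.4 Hz.
f_beat = |350.0 − 344.4| = 5.6 Hz.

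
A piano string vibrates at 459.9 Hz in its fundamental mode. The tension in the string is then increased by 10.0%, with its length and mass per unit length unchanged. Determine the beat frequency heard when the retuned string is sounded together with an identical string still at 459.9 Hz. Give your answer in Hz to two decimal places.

For a string, f ∝ √T, so the new frequency is 459.9·√1.100 = 482.3472 Hz.
f_beat = |482.3472 − 459.9| = 22.45 Hz.

22.45 Hz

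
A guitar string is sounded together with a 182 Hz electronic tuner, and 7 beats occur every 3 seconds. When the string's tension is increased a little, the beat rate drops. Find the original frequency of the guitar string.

179.6667 Hz

Beat frequency = 7/3 = 2.3333 Hz.
|f − 182| = 2.3333, so the guitar string was at either 179.6667 Hz or 184.3333 Hz.
Higher tension means higher frequency; the adjustment raises the guitar string's frequency.
The beat rate fell, so the adjustment moved the guitar string toward 182 Hz — it must have started below the reference.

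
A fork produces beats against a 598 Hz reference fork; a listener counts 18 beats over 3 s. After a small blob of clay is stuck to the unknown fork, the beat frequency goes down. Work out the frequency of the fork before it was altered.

604 Hz

Beat frequency = 18/3 = 6 Hz.
|f − 598| = 6, so the fork was at either 592 Hz or 604 Hz.
Adding mass to a fork lowers its frequency; the adjustment lowers the fork's frequency.
The beat rate fell, so the adjustment moved the fork toward 598 Hz — it must have started above the reference.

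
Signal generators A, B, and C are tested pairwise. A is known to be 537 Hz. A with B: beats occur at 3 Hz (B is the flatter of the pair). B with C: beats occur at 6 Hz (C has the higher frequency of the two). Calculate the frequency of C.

540 Hz

B is below A, so f_B = 537 − 3 = 534 Hz.
C is above B, so f_C = 534 + 6 = 540 Hz.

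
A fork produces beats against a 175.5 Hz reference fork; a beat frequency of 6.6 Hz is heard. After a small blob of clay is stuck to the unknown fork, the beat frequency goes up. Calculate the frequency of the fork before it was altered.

168.9 Hz

|f − 175.5| = 6.6, so the fork was at either 168.9 Hz or 182.1 Hz.
Adding mass to a fork lowers its frequency; the adjustment lowers the fork's frequency.
The beat rate rose, so the adjustment moved the fork further from 175.5 Hz — it was already below the reference.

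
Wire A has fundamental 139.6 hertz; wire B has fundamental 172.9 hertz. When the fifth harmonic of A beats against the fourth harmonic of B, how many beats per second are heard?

Fifth harmonic of the first: 5·139.6 = 698.0 Hz.
Fourth harmonic of the second: 4·172.9 = 691.6 Hz.
f_beat = |698.0 − 691.6| = 6.4 Hz.

6.4 Hz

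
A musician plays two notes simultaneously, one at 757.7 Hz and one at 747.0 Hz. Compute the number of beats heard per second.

10.7 Hz

Beats arise from superposition of two nearby frequencies; the beat rate is |f₁ − f₂|.
|757.7 − 747.0| = 10.7 Hz.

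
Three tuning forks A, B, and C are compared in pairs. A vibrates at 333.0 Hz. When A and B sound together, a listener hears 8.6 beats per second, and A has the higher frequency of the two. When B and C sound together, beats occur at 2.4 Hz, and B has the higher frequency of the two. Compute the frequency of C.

B is below A, so f_B = 333.0 − 8.6 = 324.4 Hz.
C is below B, so f_C = 324.4 − 2.4 = 322 Hz.

322 Hz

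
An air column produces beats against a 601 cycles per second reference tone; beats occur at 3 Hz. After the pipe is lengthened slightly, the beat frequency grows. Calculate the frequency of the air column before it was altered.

|f − 601| = 3, so the air column was at either 598 Hz or 604 Hz.
A longer pipe has a lower fundamental; the adjustment lowers the air column's frequency.
The beat rate rose, so the adjustment moved the air column further from 601 Hz — it was already below the reference.

598 Hz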